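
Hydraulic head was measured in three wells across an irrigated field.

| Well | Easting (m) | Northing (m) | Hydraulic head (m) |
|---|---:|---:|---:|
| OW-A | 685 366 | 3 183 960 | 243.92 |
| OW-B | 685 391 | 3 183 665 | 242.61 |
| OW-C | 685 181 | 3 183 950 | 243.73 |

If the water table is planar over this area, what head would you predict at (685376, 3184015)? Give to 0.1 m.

244.2 m

Differences from OW-A: to OW-B (Δx, Δy, Δh) = (25, -295, -1.31); to OW-C = (-185, -10, -0.19).
Determinant of the coordinate differences = 25·(-10) − (-185)·(-295) = -54825.
∂h/∂x = [(-1.31)·(-10) − (-0.19)·(-295)] / -54825 = +0.0007834
∂h/∂y = [25·(-0.19) − (-185)·(-1.31)] / -54825 = +0.004507
h(685376, 3184015) = 243.92 + (+0.0007834)·(10) + (+0.004507)·(55) = 243.92 +0.008 +0.248 = 244.176 m.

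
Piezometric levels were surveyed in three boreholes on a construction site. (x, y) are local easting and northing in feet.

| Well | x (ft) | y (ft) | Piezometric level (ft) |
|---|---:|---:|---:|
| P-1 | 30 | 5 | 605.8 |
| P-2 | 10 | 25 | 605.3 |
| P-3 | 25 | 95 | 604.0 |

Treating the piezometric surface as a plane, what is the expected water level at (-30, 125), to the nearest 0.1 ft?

603.1 ft

Taking P-1 as reference: P-2−P-1 = (-20, 20, -0.5); P-3−P-1 = (-5, 90, -1.8).
Determinant of the coordinate differences = (-20)·90 − (-5)·20 = -1700.
∂h/∂x = [(-0.5)·90 − (-1.8)·20] / -1700 = +0.005294
∂h/∂y = [(-20)·(-1.8) − (-5)·(-0.5)] / -1700 = -0.01971
h(-30, 125) = 605.8 + (+0.005294)·(-60) + (-0.01971)·(120) = 605.8 -0.318 -2.365 = 603.118 ft.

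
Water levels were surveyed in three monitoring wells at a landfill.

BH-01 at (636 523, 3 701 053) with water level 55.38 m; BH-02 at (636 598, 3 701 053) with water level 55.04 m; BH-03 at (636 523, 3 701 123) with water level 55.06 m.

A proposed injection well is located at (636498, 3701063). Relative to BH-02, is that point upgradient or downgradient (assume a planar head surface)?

∂h/∂x = (55.04 − 55.38) / (636598 − 636523) = -0.004533
∂h/∂y = (55.06 − 55.38) / (3701123 − 3701053) = -0.004571
Head at (636498, 3701063) = 55.38 + (-0.004533)·(-25) + (-0.004571)·(10) = 55.45 m.
That is higher than the 55.04 m at BH-02, so the point is upgradient.

upgradient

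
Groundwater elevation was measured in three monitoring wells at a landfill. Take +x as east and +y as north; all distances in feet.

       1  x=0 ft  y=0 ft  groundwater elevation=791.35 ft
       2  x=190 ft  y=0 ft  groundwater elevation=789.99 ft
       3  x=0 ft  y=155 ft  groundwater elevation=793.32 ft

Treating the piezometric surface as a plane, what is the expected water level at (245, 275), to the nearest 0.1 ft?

∂h/∂x = (789.99 − 791.35) / (190 − 0) = -0.007158
∂h/∂y = (793.32 − 791.35) / (155 − 0) = +0.01271
h(245, 275) = 791.35 + (-0.007158)·(245) + (+0.01271)·(275) = 791.35 -1.754 +3.495 = 793.091 ft.

793.1 ft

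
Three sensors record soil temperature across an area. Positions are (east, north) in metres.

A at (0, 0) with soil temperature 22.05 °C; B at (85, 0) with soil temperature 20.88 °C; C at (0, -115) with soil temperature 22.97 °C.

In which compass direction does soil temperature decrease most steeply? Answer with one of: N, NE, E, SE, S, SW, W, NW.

∂T/∂x = (20.88 − 22.05) / (85 − 0) = -0.01376
∂T/∂y = (22.97 − 22.05) / (-115 − 0) = -0.008000
Steepest decrease is along −∇f = (+0.01376 E, +0.008000 N) → northeast.

NE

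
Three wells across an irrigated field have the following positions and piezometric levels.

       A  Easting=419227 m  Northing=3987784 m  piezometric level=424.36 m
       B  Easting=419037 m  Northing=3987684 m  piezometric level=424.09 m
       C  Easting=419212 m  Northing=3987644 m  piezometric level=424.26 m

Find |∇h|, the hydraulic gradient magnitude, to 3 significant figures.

0.00126

Three-point gradient (reference A): Δ to B = (-190, -100, -0.27), Δ to C = (-15, -140, -0.10).
∂h/∂x = +0.001108, ∂h/∂y = +0.0005956 (det = 25100).
|∇h| = √(0.001108² + 0.0005956²) = 0.001258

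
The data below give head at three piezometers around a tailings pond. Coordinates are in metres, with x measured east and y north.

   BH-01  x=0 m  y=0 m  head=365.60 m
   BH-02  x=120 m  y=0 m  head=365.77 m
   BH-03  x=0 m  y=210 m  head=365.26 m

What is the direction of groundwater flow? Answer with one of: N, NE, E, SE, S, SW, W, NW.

NW

∂h/∂x = (365.77 − 365.60) / (120 − 0) = +0.001417
∂h/∂y = (365.26 − 365.60) / (210 − 0) = -0.001619
Flow = −∇h = (-0.001417 east, +0.001619 north), which points northwest.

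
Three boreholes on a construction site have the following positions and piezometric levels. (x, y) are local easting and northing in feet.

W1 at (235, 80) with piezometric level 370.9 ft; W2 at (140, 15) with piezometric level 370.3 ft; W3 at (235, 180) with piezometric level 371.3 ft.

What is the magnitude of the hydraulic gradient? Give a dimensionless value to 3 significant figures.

0.00537

Taking W1 as reference: W2−W1 = (-95, -65, -0.6); W3−W1 = (0, 100, +0.4).
Determinant of the coordinate differences = (-95)·100 − 0·(-65) = -9500.
∂h/∂x = [(-0.6)·100 − (+0.4)·(-65)] / -9500 = +0.003579
∂h/∂y = [(-95)·(+0.4) − 0·(-0.6)] / -9500 = +0.004000
|∇h| = √(0.003579² + 0.004000²) = 0.005367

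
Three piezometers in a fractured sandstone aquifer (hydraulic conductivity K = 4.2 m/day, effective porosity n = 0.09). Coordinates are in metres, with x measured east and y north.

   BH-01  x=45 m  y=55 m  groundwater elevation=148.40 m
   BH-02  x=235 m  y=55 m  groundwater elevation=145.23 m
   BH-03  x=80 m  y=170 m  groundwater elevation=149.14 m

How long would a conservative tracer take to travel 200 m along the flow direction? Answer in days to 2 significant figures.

210 days

Differences from BH-01: to BH-02 (Δx, Δy, Δh) = (190, 0, -3.17); to BH-03 = (35, 115, +0.74).
Determinant of the coordinate differences = 190·115 − 35·0 = 21850.
∂h/∂x = [(-3.17)·115 − (+0.74)·0] / 21850 = -0.01668
∂h/∂y = [190·(+0.74) − 35·(-3.17)] / 21850 = +0.01151
|∇h| = √(-0.01668² + 0.01151²) = 0.02027
Seepage velocity v = K·i/n = 4.2 × 0.02027 / 0.09 = 0.9459 m/day.
t = 200 / 0.9459 = 211.4 days.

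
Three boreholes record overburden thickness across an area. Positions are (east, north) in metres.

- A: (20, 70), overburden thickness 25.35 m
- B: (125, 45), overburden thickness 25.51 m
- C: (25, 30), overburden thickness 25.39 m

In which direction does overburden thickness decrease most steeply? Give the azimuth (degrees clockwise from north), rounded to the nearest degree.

302°

Differences from A: to B (Δx, Δy, Δh) = (105, -25, +0.16); to C = (5, -40, +0.04).
Solve a·Δx + b·Δy = Δd: det = 105·(-40) − 5·(-25) = -4075.
∂d/∂x = [(+0.16)·(-40) − (+0.04)·(-25)] / -4075 = +0.001325
∂d/∂y = [105·(+0.04) − 5·(+0.16)] / -4075 = -0.0008344
Steepest decrease is along −∇f: components (-0.001325 E, +0.0008344 N).
Azimuth = atan2(-0.001325, +0.0008344) = 302.2° ≈ 302°.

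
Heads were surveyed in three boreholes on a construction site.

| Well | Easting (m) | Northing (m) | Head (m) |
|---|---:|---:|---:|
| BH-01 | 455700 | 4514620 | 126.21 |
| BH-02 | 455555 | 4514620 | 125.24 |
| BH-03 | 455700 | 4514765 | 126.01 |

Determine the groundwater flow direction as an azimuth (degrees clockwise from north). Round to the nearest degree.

282°

∂h/∂x = (125.24 − 126.21) / (455555 − 455700) = +0.006690
∂h/∂y = (126.01 − 126.21) / (4514765 − 4514620) = -0.001379
Flow direction (−∇h) has components (-0.006690 E, +0.001379 N).
Azimuth = atan2(E, N) = atan2(-0.006690, +0.001379) = 281.7° ≈ 282°.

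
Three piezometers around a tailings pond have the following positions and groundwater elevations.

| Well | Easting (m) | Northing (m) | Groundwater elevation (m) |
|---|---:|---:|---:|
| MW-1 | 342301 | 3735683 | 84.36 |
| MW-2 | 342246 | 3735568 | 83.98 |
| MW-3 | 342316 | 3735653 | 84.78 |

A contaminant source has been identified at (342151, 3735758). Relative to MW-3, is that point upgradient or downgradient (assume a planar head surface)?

downgradient

Taking MW-1 as reference: MW-2−MW-1 = (-55, -115, -0.38); MW-3−MW-1 = (15, -30, +0.42).
Solve a·Δx + b·Δy = Δh: det = (-55)·(-30) − 15·(-115) = 3375.
∂h/∂x = [(-0.38)·(-30) − (+0.42)·(-115)] / 3375 = +0.01769
∂h/∂y = [(-55)·(+0.42) − 15·(-0.38)] / 3375 = -0.005156
Head at (342151, 3735758) = 84.36 + (+0.01769)·(-150) + (-0.005156)·(75) = 81.32 m.
That is lower than the 84.78 m at MW-3, so the point is downgradient.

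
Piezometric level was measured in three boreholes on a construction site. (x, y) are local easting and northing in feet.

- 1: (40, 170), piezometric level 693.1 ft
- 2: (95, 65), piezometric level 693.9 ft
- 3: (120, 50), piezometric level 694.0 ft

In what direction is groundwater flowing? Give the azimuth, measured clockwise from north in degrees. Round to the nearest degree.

006°

With h = a·x + b·y + c and 1 as origin, the differences give:
  55·a + (-105)·b = +0.8
  80·a + (-120)·b = +0.9
Eliminate b (×(-120) and ×(-105), subtract): 1800·a = -1.50 → a = ∂h/∂x = -0.0008333
Back-substitute: b = ∂h/∂y = -0.008056.
Flow direction (−∇h) has components (+0.0008333 E, +0.008056 N).
Azimuth = atan2(E, N) = atan2(+0.0008333, +0.008056) = 5.9° ≈ 006°.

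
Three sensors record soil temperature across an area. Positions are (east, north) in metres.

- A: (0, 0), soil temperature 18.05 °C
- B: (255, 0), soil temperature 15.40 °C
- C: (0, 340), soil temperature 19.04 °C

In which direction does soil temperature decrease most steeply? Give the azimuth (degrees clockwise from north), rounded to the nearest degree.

106°

∂T/∂x = (15.40 − 18.05) / (255 − 0) = -0.01039
∂T/∂y = (19.04 − 18.05) / (340 − 0) = +0.002912
Steepest decrease is along −∇f: components (+0.01039 E, -0.002912 N).
Azimuth = atan2(+0.01039, -0.002912) = 105.7° ≈ 106°.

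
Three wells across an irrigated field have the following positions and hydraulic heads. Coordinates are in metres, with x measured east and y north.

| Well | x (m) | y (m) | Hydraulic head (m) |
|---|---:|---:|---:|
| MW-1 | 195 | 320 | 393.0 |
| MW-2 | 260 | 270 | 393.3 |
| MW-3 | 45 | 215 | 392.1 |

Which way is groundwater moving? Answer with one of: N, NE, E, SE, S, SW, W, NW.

W

Three-point gradient (reference MW-1): Δ to MW-2 = (65, -50, +0.3), Δ to MW-3 = (-150, -105, -0.9).
∂h/∂x = +0.005340, ∂h/∂y = +0.0009424 (det = -14325).
Flow = −∇h = (-0.005340 east, -0.0009424 north), which points west.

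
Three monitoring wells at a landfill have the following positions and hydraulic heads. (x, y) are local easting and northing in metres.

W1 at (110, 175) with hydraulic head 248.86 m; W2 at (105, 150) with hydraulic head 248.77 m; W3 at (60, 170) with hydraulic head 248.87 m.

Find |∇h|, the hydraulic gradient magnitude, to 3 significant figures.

0.00376

With h = a·x + b·y + c and W1 as origin, the differences give:
  (-5)·a + (-25)·b = -0.09
  (-50)·a + (-5)·b = +0.01
Eliminate b (×(-5) and ×(-25), subtract): -1225·a = 0.700 → a = ∂h/∂x = -0.0005714
Back-substitute: b = ∂h/∂y = +0.003714.
|∇h| = √(-0.0005714² + 0.003714²) = 0.003758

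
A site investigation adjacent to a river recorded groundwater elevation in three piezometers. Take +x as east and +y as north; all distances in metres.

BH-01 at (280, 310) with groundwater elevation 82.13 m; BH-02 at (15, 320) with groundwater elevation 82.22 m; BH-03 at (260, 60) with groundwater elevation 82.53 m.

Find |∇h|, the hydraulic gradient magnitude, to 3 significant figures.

With h = a·x + b·y + c and BH-01 as origin, the differences give:
  (-265)·a + 10·b = +0.09
  (-20)·a + (-250)·b = +0.40
Eliminate b (×(-250) and ×10, subtract): 66450·a = -26.500 → a = ∂h/∂x = -0.0003988
Back-substitute: b = ∂h/∂y = -0.001568.
|∇h| = √(-0.0003988² + -0.001568²) = 0.001618

0.00162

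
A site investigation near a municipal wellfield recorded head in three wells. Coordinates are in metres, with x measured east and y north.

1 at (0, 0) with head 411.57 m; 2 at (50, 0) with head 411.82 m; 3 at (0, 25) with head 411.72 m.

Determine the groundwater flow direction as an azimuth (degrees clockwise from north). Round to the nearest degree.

220°

∂h/∂x = (411.82 − 411.57) / (50 − 0) = +0.005000
∂h/∂y = (411.72 − 411.57) / (25 − 0) = +0.006000
Flow direction (−∇h) has components (-0.005000 E, -0.006000 N).
Azimuth = atan2(E, N) = atan2(-0.005000, -0.006000) = 219.8° ≈ 220°.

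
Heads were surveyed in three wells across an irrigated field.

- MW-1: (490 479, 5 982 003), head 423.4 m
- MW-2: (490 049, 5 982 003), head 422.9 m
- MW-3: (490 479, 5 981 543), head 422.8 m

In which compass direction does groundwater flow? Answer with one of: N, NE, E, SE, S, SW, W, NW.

SW

∂h/∂x = (422.9 − 423.4) / (490049 − 490479) = +0.001163
∂h/∂y = (422.8 − 423.4) / (5981543 − 5982003) = +0.001304
Flow = −∇h = (-0.001163 east, -0.001304 north), which points southwest.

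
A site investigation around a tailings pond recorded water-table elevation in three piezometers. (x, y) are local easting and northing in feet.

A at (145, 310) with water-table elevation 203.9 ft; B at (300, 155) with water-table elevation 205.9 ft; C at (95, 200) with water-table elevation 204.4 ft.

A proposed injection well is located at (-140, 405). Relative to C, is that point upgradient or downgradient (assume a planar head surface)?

With h = a·x + b·y + c and A as origin, the differences give:
  155·a + (-155)·b = +2.0
  (-50)·a + (-110)·b = +0.5
Eliminate b (×(-110) and ×(-155), subtract): -24800·a = -142.50 → a = ∂h/∂x = +0.005746
Back-substitute: b = ∂h/∂y = -0.007157.
Head at (-140, 405) = 203.9 + (+0.005746)·(-285) + (-0.007157)·(95) = 201.58 ft.
That is lower than the 204.4 ft at C, so the point is downgradient.

downgradient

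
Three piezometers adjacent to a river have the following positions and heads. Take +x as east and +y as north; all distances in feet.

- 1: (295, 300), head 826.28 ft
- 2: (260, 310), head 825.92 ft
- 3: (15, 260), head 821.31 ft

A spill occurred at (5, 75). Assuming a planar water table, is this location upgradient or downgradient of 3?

With h = a·x + b·y + c and 1 as origin, the differences give:
  (-35)·a + 10·b = -0.36
  (-280)·a + (-40)·b = -4.97
Eliminate b (×(-40) and ×10, subtract): 4200·a = 64.100 → a = ∂h/∂x = +0.01526
Back-substitute: b = ∂h/∂y = +0.01742.
Head at (5, 75) = 826.28 + (+0.01526)·(-290) + (+0.01742)·(-225) = 817.94 ft.
That is lower than the 821.31 ft at 3, so the point is downgradient.

downgradient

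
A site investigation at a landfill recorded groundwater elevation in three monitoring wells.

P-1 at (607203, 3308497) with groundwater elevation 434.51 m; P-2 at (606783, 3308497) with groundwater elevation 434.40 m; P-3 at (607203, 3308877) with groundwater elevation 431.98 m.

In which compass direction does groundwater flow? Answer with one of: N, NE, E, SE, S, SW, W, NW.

∂h/∂x = (434.40 − 434.51) / (606783 − 607203) = +0.0002619
∂h/∂y = (431.98 − 434.51) / (3308877 − 3308497) = -0.006658
Flow = −∇h = (-0.0002619 east, +0.006658 north), which points north.

N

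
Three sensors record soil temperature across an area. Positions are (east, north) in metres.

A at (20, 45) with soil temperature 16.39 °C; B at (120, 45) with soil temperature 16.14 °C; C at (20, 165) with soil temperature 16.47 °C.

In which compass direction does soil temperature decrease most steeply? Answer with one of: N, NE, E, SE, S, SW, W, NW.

E

Taking A as reference: B−A = (100, 0, -0.25); C−A = (0, 120, +0.08).
Solve a·Δx + b·Δy = ΔT: det = 100·120 − 0·0 = 12000.
∂T/∂x = [(-0.25)·120 − (+0.08)·0] / 12000 = -0.002500
∂T/∂y = [100·(+0.08) − 0·(-0.25)] / 12000 = +0.0006667
Steepest decrease is along −∇f = (+0.002500 E, -0.0006667 N) → east.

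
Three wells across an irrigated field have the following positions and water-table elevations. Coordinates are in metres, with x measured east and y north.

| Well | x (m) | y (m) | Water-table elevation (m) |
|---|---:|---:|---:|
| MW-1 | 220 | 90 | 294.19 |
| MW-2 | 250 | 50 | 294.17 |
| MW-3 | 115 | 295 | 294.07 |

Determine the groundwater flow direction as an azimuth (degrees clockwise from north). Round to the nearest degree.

057°

Differences from MW-1: to MW-2 (Δx, Δy, Δh) = (30, -40, -0.02); to MW-3 = (-105, 205, -0.12).
Determinant of the coordinate differences = 30·205 − (-105)·(-40) = 1950.
∂h/∂x = [(-0.02)·205 − (-0.12)·(-40)] / 1950 = -0.004564
∂h/∂y = [30·(-0.12) − (-105)·(-0.02)] / 1950 = -0.002923
Flow direction (−∇h) has components (+0.004564 E, +0.002923 N).
Azimuth = atan2(E, N) = atan2(+0.004564, +0.002923) = 57.4° ≈ 057°.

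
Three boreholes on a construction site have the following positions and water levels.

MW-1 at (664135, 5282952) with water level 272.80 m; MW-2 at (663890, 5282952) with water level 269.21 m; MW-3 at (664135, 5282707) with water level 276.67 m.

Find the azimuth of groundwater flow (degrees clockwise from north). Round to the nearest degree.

317°

∂h/∂x = (269.21 − 272.80) / (663890 − 664135) = +0.01465
∂h/∂y = (276.67 − 272.80) / (5282707 − 5282952) = -0.01580
Flow direction (−∇h) has components (-0.01465 E, +0.01580 N).
Azimuth = atan2(E, N) = atan2(-0.01465, +0.01580) = 317.1° ≈ 317°.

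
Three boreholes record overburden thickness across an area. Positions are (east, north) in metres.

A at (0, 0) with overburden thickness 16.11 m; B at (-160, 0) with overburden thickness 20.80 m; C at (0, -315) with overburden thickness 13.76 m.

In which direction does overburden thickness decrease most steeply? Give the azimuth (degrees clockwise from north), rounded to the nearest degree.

104°

∂d/∂x = (20.80 − 16.11) / (-160 − 0) = -0.02931
∂d/∂y = (13.76 − 16.11) / (-315 − 0) = +0.007460
Steepest decrease is along −∇f: components (+0.02931 E, -0.007460 N).
Azimuth = atan2(+0.02931, -0.007460) = 104.3° ≈ 104°.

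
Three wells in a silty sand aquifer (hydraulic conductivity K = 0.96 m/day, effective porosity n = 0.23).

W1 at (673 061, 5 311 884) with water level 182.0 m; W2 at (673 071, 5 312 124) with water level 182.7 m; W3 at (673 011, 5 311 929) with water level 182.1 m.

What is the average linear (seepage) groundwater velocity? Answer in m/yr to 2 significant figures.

Taking W1 as reference: W2−W1 = (10, 240, +0.7); W3−W1 = (-50, 45, +0.1).
Solve a·Δx + b·Δy = Δh: det = 10·45 − (-50)·240 = 12450.
∂h/∂x = [(+0.7)·45 − (+0.1)·240] / 12450 = +0.0006024
∂h/∂y = [10·(+0.1) − (-50)·(+0.7)] / 12450 = +0.002892
|∇h| = √(0.0006024² + 0.002892²) = 0.002954
Seepage velocity v = K·i/n = 0.96 × 0.002954 / 0.23 = 0.01233 m/day = 4.504 m/yr.

4.5 m/yr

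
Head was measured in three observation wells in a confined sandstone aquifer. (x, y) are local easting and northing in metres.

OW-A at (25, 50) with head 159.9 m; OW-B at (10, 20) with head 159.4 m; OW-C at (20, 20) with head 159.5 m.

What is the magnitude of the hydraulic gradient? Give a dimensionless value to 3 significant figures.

Differences from OW-A: to OW-B (Δx, Δy, Δh) = (-15, -30, -0.5); to OW-C = (-5, -30, -0.4).
Solve a·Δx + b·Δy = Δh: det = (-15)·(-30) − (-5)·(-30) = 300.
∂h/∂x = [(-0.5)·(-30) − (-0.4)·(-30)] / 300 = +0.010000
∂h/∂y = [(-15)·(-0.4) − (-5)·(-0.5)] / 300 = +0.01167
|∇h| = √(0.010000² + 0.01167²) = 0.01537

0.0154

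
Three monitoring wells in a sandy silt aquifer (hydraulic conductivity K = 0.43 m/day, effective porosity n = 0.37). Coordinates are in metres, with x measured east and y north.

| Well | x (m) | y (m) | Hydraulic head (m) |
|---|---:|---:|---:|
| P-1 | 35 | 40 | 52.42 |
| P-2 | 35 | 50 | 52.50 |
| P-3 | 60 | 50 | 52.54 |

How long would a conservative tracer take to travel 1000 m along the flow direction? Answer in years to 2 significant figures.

290 years

Taking P-1 as reference: P-2−P-1 = (0, 10, +0.08); P-3−P-1 = (25, 10, +0.12).
Determinant of the coordinate differences = 0·10 − 25·10 = -250.
∂h/∂x = [(+0.08)·10 − (+0.12)·10] / -250 = +0.001600
∂h/∂y = [0·(+0.12) − 25·(+0.08)] / -250 = +0.008000
|∇h| = √(0.001600² + 0.008000²) = 0.008158
Seepage velocity v = K·i/n = 0.43 × 0.008158 / 0.37 = 0.009481 m/day.
t = 1000 / 0.009481 = 1.055e+05 days = 289 years.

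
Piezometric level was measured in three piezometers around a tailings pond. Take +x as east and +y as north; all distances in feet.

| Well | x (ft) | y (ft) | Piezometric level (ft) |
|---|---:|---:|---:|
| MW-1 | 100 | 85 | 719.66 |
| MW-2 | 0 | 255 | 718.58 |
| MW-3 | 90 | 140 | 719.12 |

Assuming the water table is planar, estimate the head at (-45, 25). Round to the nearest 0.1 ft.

721.6 ft

Three-point gradient (reference MW-1): Δ to MW-2 = (-100, 170, -1.08), Δ to MW-3 = (-10, 55, -0.54).
∂h/∂x = -0.008526, ∂h/∂y = -0.01137 (det = -3800).
h(-45, 25) = 719.66 + (-0.008526)·(-145) + (-0.01137)·(-60) = 719.66 +1.236 +0.682 = 721.578 ft.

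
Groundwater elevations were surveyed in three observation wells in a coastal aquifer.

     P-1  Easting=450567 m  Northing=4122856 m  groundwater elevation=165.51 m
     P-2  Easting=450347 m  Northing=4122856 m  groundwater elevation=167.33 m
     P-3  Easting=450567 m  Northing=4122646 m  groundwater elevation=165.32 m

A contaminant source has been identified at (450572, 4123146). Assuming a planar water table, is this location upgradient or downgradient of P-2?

∂h/∂x = (167.33 − 165.51) / (450347 − 450567) = -0.008273
∂h/∂y = (165.32 − 165.51) / (4122646 − 4122856) = +0.0009048
Head at (450572, 4123146) = 165.51 + (-0.008273)·(5) + (+0.0009048)·(290) = 165.73 m.
That is lower than the 167.33 m at P-2, so the point is downgradient.

downgradient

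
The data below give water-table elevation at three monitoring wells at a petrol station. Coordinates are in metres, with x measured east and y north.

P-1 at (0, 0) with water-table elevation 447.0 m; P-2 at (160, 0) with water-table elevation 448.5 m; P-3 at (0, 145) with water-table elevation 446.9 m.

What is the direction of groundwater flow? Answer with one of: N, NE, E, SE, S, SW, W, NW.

∂h/∂x = (448.5 − 447.0) / (160 − 0) = +0.009375
∂h/∂y = (446.9 − 447.0) / (145 − 0) = -0.0006897
Flow = −∇h = (-0.009375 east, +0.0006897 north), which points west.

W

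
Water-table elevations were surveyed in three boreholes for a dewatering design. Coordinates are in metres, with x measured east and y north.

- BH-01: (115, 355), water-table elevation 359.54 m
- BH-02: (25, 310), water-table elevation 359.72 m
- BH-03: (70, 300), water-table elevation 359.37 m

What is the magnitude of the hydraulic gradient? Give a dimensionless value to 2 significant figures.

0.010

Differences from BH-01: to BH-02 (Δx, Δy, Δh) = (-90, -45, +0.18); to BH-03 = (-45, -55, -0.17).
Solve a·Δx + b·Δy = Δh: det = (-90)·(-55) − (-45)·(-45) = 2925.
∂h/∂x = [(+0.18)·(-55) − (-0.17)·(-45)] / 2925 = -0.006000
∂h/∂y = [(-90)·(-0.17) − (-45)·(+0.18)] / 2925 = +0.008000
|∇h| = √(-0.006000² + 0.008000²) = 0.01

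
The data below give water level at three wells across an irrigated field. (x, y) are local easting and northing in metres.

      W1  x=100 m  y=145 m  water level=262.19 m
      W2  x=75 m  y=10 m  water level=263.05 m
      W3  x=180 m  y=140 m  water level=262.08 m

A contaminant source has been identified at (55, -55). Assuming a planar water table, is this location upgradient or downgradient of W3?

upgradient

Taking W1 as reference: W2−W1 = (-25, -135, +0.86); W3−W1 = (80, -5, -0.11).
Solve a·Δx + b·Δy = Δh: det = (-25)·(-5) − 80·(-135) = 10925.
∂h/∂x = [(+0.86)·(-5) − (-0.11)·(-135)] / 10925 = -0.001753
∂h/∂y = [(-25)·(-0.11) − 80·(+0.86)] / 10925 = -0.006046
Head at (55, -55) = 262.19 + (-0.001753)·(-45) + (-0.006046)·(-200) = 263.48 m.
That is higher than the 262.08 m at W3, so the point is upgradient.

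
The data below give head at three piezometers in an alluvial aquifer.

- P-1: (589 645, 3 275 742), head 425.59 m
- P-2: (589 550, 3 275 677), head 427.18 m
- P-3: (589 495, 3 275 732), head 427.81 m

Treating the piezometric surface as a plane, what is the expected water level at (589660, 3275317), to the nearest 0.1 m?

426.7 m

With h = a·x + b·y + c and P-1 as origin, the differences give:
  (-95)·a + (-65)·b = +1.59
  (-150)·a + (-10)·b = +2.22
Eliminate b (×(-10) and ×(-65), subtract): -8800·a = 128.400 → a = ∂h/∂x = -0.01459
Back-substitute: b = ∂h/∂y = -0.003136.
h(589660, 3275317) = 425.59 + (-0.01459)·(15) + (-0.003136)·(-425) = 425.59 -0.219 +1.333 = 426.704 m.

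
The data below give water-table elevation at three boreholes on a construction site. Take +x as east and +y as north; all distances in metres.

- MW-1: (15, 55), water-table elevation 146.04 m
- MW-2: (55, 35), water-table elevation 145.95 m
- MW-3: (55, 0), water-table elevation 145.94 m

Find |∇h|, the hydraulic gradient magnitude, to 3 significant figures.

Three-point gradient (reference MW-1): Δ to MW-2 = (40, -20, -0.09), Δ to MW-3 = (40, -55, -0.10).
∂h/∂x = -0.002107, ∂h/∂y = +0.0002857 (det = -1400).
|∇h| = √(-0.002107² + 0.0002857²) = 0.002126

0.00213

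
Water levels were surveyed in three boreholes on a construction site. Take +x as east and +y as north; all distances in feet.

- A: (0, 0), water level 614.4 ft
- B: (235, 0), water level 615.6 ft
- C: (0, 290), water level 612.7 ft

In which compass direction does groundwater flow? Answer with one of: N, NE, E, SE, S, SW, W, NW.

NW

∂h/∂x = (615.6 − 614.4) / (235 − 0) = +0.005106
∂h/∂y = (612.7 − 614.4) / (290 − 0) = -0.005862
Flow = −∇h = (-0.005106 east, +0.005862 north), which points northwest.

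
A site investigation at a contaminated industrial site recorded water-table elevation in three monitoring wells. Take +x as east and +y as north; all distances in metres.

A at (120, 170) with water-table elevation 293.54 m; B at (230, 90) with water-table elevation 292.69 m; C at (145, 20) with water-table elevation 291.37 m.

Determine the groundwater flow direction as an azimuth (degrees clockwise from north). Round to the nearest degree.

192°

With h = a·x + b·y + c and A as origin, the differences give:
  110·a + (-80)·b = -0.85
  25·a + (-150)·b = -2.17
Eliminate b (×(-150) and ×(-80), subtract): -14500·a = -46.100 → a = ∂h/∂x = +0.003179
Back-substitute: b = ∂h/∂y = +0.01500.
Flow direction (−∇h) has components (-0.003179 E, -0.01500 N).
Azimuth = atan2(E, N) = atan2(-0.003179, -0.01500) = 192.0° ≈ 192°.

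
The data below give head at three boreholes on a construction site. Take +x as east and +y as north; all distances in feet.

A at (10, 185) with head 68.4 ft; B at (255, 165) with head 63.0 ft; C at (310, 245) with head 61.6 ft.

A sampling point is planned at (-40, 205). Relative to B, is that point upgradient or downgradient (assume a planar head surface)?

upgradient

Differences from A: to B (Δx, Δy, Δh) = (245, -20, -5.4); to C = (300, 60, -6.8).
Determinant of the coordinate differences = 245·60 − 300·(-20) = 20700.
∂h/∂x = [(-5.4)·60 − (-6.8)·(-20)] / 20700 = -0.02222
∂h/∂y = [245·(-6.8) − 300·(-5.4)] / 20700 = -0.002222
Head at (-40, 205) = 68.4 + (-0.02222)·(-50) + (-0.002222)·(20) = 69.47 ft.
That is higher than the 63.0 ft at B, so the point is upgradient.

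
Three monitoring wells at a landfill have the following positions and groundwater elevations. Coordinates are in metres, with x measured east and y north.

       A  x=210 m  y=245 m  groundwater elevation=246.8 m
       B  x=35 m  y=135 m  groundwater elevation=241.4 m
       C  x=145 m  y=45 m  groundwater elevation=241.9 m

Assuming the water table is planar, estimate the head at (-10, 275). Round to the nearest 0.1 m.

Taking A as reference: B−A = (-175, -110, -5.4); C−A = (-65, -200, -4.9).
Determinant of the coordinate differences = (-175)·(-200) − (-65)·(-110) = 27850.
∂h/∂x = [(-5.4)·(-200) − (-4.9)·(-110)] / 27850 = +0.01943
∂h/∂y = [(-175)·(-4.9) − (-65)·(-5.4)] / 27850 = +0.01819
h(-10, 275) = 246.8 + (+0.01943)·(-220) + (+0.01819)·(30) = 246.8 -4.274 +0.546 = 243.072 m.

243.1 m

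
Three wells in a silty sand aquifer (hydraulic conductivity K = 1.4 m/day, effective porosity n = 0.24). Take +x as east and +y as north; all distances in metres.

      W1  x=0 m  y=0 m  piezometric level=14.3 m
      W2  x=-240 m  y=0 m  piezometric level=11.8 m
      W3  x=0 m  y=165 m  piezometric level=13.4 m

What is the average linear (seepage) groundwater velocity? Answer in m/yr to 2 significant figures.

∂h/∂x = (11.8 − 14.3) / (-240 − 0) = +0.01042
∂h/∂y = (13.4 − 14.3) / (165 − 0) = -0.005455
|∇h| = √(0.01042² + -0.005455²) = 0.01176
Seepage velocity v = K·i/n = 1.4 × 0.01176 / 0.24 = 0.0686 m/day = 25.06 m/yr.

25 m/yr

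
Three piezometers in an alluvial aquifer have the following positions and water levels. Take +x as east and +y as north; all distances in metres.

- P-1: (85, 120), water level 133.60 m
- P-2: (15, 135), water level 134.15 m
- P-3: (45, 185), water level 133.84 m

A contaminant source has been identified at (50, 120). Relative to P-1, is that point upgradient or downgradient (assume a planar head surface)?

Taking P-1 as reference: P-2−P-1 = (-70, 15, +0.55); P-3−P-1 = (-40, 65, +0.24).
Determinant of the coordinate differences = (-70)·65 − (-40)·15 = -3950.
∂h/∂x = [(+0.55)·65 − (+0.24)·15] / -3950 = -0.008139
∂h/∂y = [(-70)·(+0.24) − (-40)·(+0.55)] / -3950 = -0.001316
Head at (50, 120) = 133.60 + (-0.008139)·(-35) + (-0.001316)·(0) = 133.88 m.
That is higher than the 133.60 m at P-1, so the point is upgradient.

upgradient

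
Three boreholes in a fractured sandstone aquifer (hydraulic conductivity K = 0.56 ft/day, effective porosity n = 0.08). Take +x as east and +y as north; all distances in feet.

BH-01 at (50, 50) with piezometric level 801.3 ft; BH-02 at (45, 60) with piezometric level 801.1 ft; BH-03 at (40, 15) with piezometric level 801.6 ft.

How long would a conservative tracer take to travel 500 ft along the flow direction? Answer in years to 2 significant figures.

10 years

Taking BH-01 as reference: BH-02−BH-01 = (-5, 10, -0.2); BH-03−BH-01 = (-10, -35, +0.3).
Solve a·Δx + b·Δy = Δh: det = (-5)·(-35) − (-10)·10 = 275.
∂h/∂x = [(-0.2)·(-35) − (+0.3)·10] / 275 = +0.01455
∂h/∂y = [(-5)·(+0.3) − (-10)·(-0.2)] / 275 = -0.01273
|∇h| = √(0.01455² + -0.01273²) = 0.01933
Seepage velocity v = K·i/n = 0.56 × 0.01933 / 0.08 = 0.1353 ft/day.
t = 500 / 0.1353 = 3695 days = 10.1 years.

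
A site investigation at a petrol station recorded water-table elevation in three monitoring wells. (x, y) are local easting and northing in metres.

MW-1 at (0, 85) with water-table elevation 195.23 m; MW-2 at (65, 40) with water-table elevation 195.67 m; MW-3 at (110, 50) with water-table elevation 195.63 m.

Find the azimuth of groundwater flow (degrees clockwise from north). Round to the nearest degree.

With h = a·x + b·y + c and MW-1 as origin, the differences give:
  65·a + (-45)·b = +0.44
  110·a + (-35)·b = +0.40
Eliminate b (×(-35) and ×(-45), subtract): 2675·a = 2.600 → a = ∂h/∂x = +0.0009720
Back-substitute: b = ∂h/∂y = -0.008374.
Flow direction (−∇h) has components (-0.0009720 E, +0.008374 N).
Azimuth = atan2(E, N) = atan2(-0.0009720, +0.008374) = 353.4° ≈ 353°.

353°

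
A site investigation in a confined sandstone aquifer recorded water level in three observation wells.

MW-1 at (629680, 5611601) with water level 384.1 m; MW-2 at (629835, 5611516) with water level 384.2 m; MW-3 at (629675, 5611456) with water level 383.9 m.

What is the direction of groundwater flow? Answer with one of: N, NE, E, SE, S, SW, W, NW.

SW

Differences from MW-1: to MW-2 (Δx, Δy, Δh) = (155, -85, +0.1); to MW-3 = (-5, -145, -0.2).
Determinant of the coordinate differences = 155·(-145) − (-5)·(-85) = -22900.
∂h/∂x = [(+0.1)·(-145) − (-0.2)·(-85)] / -22900 = +0.001376
∂h/∂y = [155·(-0.2) − (-5)·(+0.1)] / -22900 = +0.001332
Flow = −∇h = (-0.001376 east, -0.001332 north), which points southwest.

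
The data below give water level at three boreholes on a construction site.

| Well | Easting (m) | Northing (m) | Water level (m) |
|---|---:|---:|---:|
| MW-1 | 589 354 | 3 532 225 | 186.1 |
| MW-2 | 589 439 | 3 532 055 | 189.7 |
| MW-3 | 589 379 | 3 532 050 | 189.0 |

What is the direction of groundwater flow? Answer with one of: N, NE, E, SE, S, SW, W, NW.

With h = a·x + b·y + c and MW-1 as origin, the differences give:
  85·a + (-170)·b = +3.6
  25·a + (-175)·b = +2.9
Eliminate b (×(-175) and ×(-170), subtract): -10625·a = -137.00 → a = ∂h/∂x = +0.01289
Back-substitute: b = ∂h/∂y = -0.01473.
Flow = −∇h = (-0.01289 east, +0.01473 north), which points northwest.

NW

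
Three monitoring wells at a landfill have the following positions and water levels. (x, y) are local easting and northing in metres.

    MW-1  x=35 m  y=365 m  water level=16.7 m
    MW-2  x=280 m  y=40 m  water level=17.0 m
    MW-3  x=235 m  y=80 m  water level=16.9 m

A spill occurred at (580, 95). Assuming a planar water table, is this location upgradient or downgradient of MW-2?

upgradient

Differences from MW-1: to MW-2 (Δx, Δy, Δh) = (245, -325, +0.3); to MW-3 = (200, -285, +0.2).
Solve a·Δx + b·Δy = Δh: det = 245·(-285) − 200·(-325) = -4825.
∂h/∂x = [(+0.3)·(-285) − (+0.2)·(-325)] / -4825 = +0.004249
∂h/∂y = [245·(+0.2) − 200·(+0.3)] / -4825 = +0.002280
Head at (580, 95) = 16.7 + (+0.004249)·(545) + (+0.002280)·(-270) = 18.40 m.
That is higher than the 17.0 m at MW-2, so the point is upgradient.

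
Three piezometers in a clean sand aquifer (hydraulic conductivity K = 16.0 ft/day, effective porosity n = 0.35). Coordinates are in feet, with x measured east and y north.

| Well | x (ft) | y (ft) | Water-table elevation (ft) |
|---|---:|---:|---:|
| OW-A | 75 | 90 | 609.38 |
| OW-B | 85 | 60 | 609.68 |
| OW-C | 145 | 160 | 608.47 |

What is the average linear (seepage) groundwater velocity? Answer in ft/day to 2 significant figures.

0.50 ft/day

Taking OW-A as reference: OW-B−OW-A = (10, -30, +0.30); OW-C−OW-A = (70, 70, -0.91).
Determinant of the coordinate differences = 10·70 − 70·(-30) = 2800.
∂h/∂x = [(+0.30)·70 − (-0.91)·(-30)] / 2800 = -0.002250
∂h/∂y = [10·(-0.91) − 70·(+0.30)] / 2800 = -0.01075
|∇h| = √(-0.002250² + -0.01075²) = 0.01098
Seepage velocity v = K·i/n = 16.0 × 0.01098 / 0.35 = 0.5019 ft/day.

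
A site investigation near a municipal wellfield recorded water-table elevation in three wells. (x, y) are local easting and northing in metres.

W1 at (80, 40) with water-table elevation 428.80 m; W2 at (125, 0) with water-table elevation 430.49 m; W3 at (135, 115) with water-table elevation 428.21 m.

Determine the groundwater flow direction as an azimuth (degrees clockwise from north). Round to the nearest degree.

Taking W1 as reference: W2−W1 = (45, -40, +1.69); W3−W1 = (55, 75, -0.59).
Determinant of the coordinate differences = 45·75 − 55·(-40) = 5575.
∂h/∂x = [(+1.69)·75 − (-0.59)·(-40)] / 5575 = +0.01850
∂h/∂y = [45·(-0.59) − 55·(+1.69)] / 5575 = -0.02143
Flow direction (−∇h) has components (-0.01850 E, +0.02143 N).
Azimuth = atan2(E, N) = atan2(-0.01850, +0.02143) = 319.2° ≈ 319°.

319°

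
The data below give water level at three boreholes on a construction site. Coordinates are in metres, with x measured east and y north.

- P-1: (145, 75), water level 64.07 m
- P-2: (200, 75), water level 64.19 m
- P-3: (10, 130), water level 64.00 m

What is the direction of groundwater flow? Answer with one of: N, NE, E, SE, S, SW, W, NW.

Differences from P-1: to P-2 (Δx, Δy, Δh) = (55, 0, +0.12); to P-3 = (-135, 55, -0.07).
Solve a·Δx + b·Δy = Δh: det = 55·55 − (-135)·0 = 3025.
∂h/∂x = [(+0.12)·55 − (-0.07)·0] / 3025 = +0.002182
∂h/∂y = [55·(-0.07) − (-135)·(+0.12)] / 3025 = +0.004083
Flow = −∇h = (-0.002182 east, -0.004083 north), which points southwest.

SW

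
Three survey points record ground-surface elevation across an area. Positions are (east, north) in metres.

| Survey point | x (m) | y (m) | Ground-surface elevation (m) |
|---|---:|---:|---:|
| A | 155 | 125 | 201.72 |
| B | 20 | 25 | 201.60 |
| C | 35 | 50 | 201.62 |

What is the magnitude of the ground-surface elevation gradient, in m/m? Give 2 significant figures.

0.00072 m/m

Taking A as reference: B−A = (-135, -100, -0.12); C−A = (-120, -75, -0.10).
Determinant of the coordinate differences = (-135)·(-75) − (-120)·(-100) = -1875.
∂z/∂x = [(-0.12)·(-75) − (-0.10)·(-100)] / -1875 = +0.0005333
∂z/∂y = [(-135)·(-0.10) − (-120)·(-0.12)] / -1875 = +0.0004800
|∇f| = √(0.0005333² + 0.0004800²) = 0.0007175 m/m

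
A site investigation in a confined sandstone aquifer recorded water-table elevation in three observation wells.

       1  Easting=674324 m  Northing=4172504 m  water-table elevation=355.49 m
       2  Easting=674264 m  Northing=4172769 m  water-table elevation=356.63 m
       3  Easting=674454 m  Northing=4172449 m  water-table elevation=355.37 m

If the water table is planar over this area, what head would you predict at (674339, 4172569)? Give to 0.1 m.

With h = a·x + b·y + c and 1 as origin, the differences give:
  (-60)·a + 265·b = +1.14
  130·a + (-55)·b = -0.12
Eliminate b (×(-55) and ×265, subtract): -31150·a = -30.900 → a = ∂h/∂x = +0.0009920
Back-substitute: b = ∂h/∂y = +0.004526.
h(674339, 4172569) = 355.49 + (+0.0009920)·(15) + (+0.004526)·(65) = 355.49 +0.015 +0.294 = 355.799 m.

355.8 m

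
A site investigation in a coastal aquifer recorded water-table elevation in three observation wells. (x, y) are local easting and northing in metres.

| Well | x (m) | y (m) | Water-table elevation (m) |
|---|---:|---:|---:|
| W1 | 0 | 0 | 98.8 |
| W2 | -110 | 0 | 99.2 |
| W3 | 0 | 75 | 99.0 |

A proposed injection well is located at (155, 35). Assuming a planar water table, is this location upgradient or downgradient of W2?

∂h/∂x = (99.2 − 98.8) / (-110 − 0) = -0.003636
∂h/∂y = (99.0 − 98.8) / (75 − 0) = +0.002667
Head at (155, 35) = 98.8 + (-0.003636)·(155) + (+0.002667)·(35) = 98.33 m.
That is lower than the 99.2 m at W2, so the point is downgradient.

downgradient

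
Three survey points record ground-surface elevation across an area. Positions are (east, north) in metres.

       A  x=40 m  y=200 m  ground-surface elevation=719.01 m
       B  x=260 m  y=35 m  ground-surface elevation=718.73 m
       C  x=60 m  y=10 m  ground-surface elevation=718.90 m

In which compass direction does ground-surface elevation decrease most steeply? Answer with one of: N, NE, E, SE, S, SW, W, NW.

SE

Taking A as reference: B−A = (220, -165, -0.28); C−A = (20, -190, -0.11).
Determinant of the coordinate differences = 220·(-190) − 20·(-165) = -38500.
∂z/∂x = [(-0.28)·(-190) − (-0.11)·(-165)] / -38500 = -0.0009104
∂z/∂y = [220·(-0.11) − 20·(-0.28)] / -38500 = +0.0004831
Steepest decrease is along −∇f = (+0.0009104 E, -0.0004831 N) → southeast.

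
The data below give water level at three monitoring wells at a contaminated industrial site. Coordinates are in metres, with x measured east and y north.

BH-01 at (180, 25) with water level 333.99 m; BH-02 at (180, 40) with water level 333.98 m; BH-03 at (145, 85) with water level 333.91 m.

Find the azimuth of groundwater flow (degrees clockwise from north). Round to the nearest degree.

Three-point gradient (reference BH-01): Δ to BH-02 = (0, 15, -0.01), Δ to BH-03 = (-35, 60, -0.08).
∂h/∂x = +0.001143, ∂h/∂y = -0.0006667 (det = 525).
Flow direction (−∇h) has components (-0.001143 E, +0.0006667 N).
Azimuth = atan2(E, N) = atan2(-0.001143, +0.0006667) = 300.3° ≈ 300°.

300°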